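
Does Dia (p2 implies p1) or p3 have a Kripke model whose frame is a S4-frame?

Yes, satisfiable

1. Dia (p2 implies p1) or p3, u
2. p3, u
Accessibility: uRu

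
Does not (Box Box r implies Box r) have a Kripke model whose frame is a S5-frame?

Unsatisfiable

1. not (Box Box r implies Box r), u
2. Box Box r, u
3. not Box r, u
4. Box r, u
5. r, u
6. not r, v
7. Box r, v
8. r, v
Accessibility: uRu, uRv, vRu, vRv
Branch closes: r and not r both at v.
(One branch shown.) All branches close.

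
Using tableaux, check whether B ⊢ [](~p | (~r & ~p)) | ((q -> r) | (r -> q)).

Tableau for the negation ~([](~p | (~r & ~p)) | ((q -> r) | (r -> q))):
1. ~([](~p | (~r & ~p)) | ((q -> r) | (r -> q))), u
2. ~[](~p | (~r & ~p)), u   [~|-rule on 1]
3. ~((q -> r) | (r -> q)), u   [~|-rule on 1]
4. ~(q -> r), u   [~|-rule on 3]
5. ~(r -> q), u   [~|-rule on 3]
6. q, u   [~->-rule on 4]
7. ~r, u   [~->-rule on 4]
8. r, u   [~->-rule on 5]
9. ~q, u   [~->-rule on 5]
Accessibility: uRu
Branch closes: r and ~r both at u.
All branches of the negation close; one closing branch shown above.

Yes, valid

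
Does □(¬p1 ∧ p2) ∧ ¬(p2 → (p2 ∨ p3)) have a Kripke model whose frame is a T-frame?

Unsatisfiable (every branch closes)

1. □(¬p1 ∧ p2) ∧ ¬(p2 → (p2 ∨ p3)), 0
2. □(¬p1 ∧ p2), 0
3. ¬(p2 → (p2 ∨ p3)), 0
4. p2, 0
5. ¬(p2 ∨ p3), 0
6. ¬p2, 0
7. ¬p3, 0
Accessibility: 0R0
Branch closes: p2 and ¬p2 both at 0.
All branches of the tableau close; one closing branch shown above.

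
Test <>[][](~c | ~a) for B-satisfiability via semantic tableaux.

1. <>[][](~c | ~a), w0
2. [][](~c | ~a), w1
3. [](~c | ~a), w0
4. [](~c | ~a), w1
5. ~c | ~a, w0
6. ~c | ~a, w1
7. ~a, w0
8. ~a, w1
Accessibility: w0Rw0, w0Rw1, w1Rw0, w1Rw1

Satisfiable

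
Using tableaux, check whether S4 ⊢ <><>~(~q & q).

Tableau for the negation ~<><>~(~q & q):
1. ~<><>~(~q & q), u
2. ~<>~(~q & q), u
3. ~q & q, u
4. ~q, u
5. q, u
Accessibility: uRu
Branch closes: q and ~q both at u.
All branches of the negation close; one closing branch shown above.

Valid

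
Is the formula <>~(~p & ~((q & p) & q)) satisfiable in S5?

1. <>~(~p & ~((q & p) & q)), 0
2. ~(~p & ~((q & p) & q)), 1
3. (q & p) & q, 1
4. q & p, 1
5. q, 1
6. p, 1
Accessibility: 0R0, 0R1, 1R0, 1R1

Satisfiable (open branch found)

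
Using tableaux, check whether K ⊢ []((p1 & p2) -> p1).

Tableau for the negation ~[]((p1 & p2) -> p1):
1. ~[]((p1 & p2) -> p1), 0
2. ~((p1 & p2) -> p1), 1
3. p1 & p2, 1
4. ~p1, 1
5. p1, 1
6. p2, 1
Accessibility: 0R1
Branch closes: p1 and ~p1 both at 1.
Every branch of the negation's tableau closes; the branch above is one of them.

Valid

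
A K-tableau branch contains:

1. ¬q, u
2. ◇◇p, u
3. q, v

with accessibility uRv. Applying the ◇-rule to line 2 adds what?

a fresh world w with uRw, and ◇p at w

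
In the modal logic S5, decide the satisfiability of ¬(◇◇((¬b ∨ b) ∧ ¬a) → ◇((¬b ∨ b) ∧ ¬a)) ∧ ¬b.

1. ¬(◇◇((¬b ∨ b) ∧ ¬a) → ◇((¬b ∨ b) ∧ ¬a)) ∧ ¬b, 0
2. ¬(◇◇((¬b ∨ b) ∧ ¬a) → ◇((¬b ∨ b) ∧ ¬a)), 0   [∧-rule on 1]
3. ¬b, 0   [∧-rule on 1]
4. ◇◇((¬b ∨ b) ∧ ¬a), 0   [¬→-rule on 2]
5. ¬◇((¬b ∨ b) ∧ ¬a), 0   [¬→-rule on 2]
6. ¬((¬b ∨ b) ∧ ¬a), 0   [¬◇-rule on 5 via 0R0]
7. a, 0   [¬∧-rule on 6 (branches; this branch)]
8. ◇((¬b ∨ b) ∧ ¬a), 1   [◇-rule on 4: fresh world 1, 0R1]
9. ¬((¬b ∨ b) ∧ ¬a), 1   [¬◇-rule on 5 via 0R1]
10. a, 1   [¬∧-rule on 9 (branches; this branch)]
11. (¬b ∨ b) ∧ ¬a, 2   [◇-rule on 8: fresh world 2, 1R2]
12. ¬b ∨ b, 2   [∧-rule on 11]
13. ¬a, 2   [∧-rule on 11]
14. ¬((¬b ∨ b) ∧ ¬a), 2   [¬◇-rule on 5 via 0R2]
15. b, 2   [∨-rule on 12 (branches; this branch)]
16. ¬(¬b ∨ b), 2   [¬∧-rule on 14 (branches; this branch)]
17. ¬b, 2   [¬∨-rule on 16]
Accessibility: 0R0, 0R1, 0R2, 1R0, 1R1, 1R2, 2R0, 2R1, 2R2
Branch closes: b and ¬b both at 2.
All branches of the tableau close; one closing branch shown above.

Unsatisfiable (every branch closes)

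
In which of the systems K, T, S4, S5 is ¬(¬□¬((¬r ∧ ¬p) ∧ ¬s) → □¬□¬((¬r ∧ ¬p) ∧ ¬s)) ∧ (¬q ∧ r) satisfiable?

K, T, S4

S5-tableau for the formula:
1. ¬(¬□¬((¬r ∧ ¬p) ∧ ¬s) → □¬□¬((¬r ∧ ¬p) ∧ ¬s)) ∧ (¬q ∧ r), u
2. ¬(¬□¬((¬r ∧ ¬p) ∧ ¬s) → □¬□¬((¬r ∧ ¬p) ∧ ¬s)), u   [∧-rule on 1]
3. ¬q ∧ r, u   [∧-rule on 1]
4. ¬□¬((¬r ∧ ¬p) ∧ ¬s), u   [¬→-rule on 2]
5. ¬□¬□¬((¬r ∧ ¬p) ∧ ¬s), u   [¬→-rule on 2]
6. ¬q, u   [∧-rule on 3]
7. r, u   [∧-rule on 3]
8. (¬r ∧ ¬p) ∧ ¬s, v   [¬□-rule on 4: fresh world v, uRv]
9. ¬r ∧ ¬p, v   [∧-rule on 8]
10. ¬s, v   [∧-rule on 8]
11. ¬r, v   [∧-rule on 9]
12. ¬p, v   [∧-rule on 9]
13. □¬((¬r ∧ ¬p) ∧ ¬s), w   [¬□-rule on 5: fresh world w, uRw]
14. ¬((¬r ∧ ¬p) ∧ ¬s), u   [□-rule on 13 via wRu]
15. ¬((¬r ∧ ¬p) ∧ ¬s), v   [□-rule on 13 via wRv]
16. ¬((¬r ∧ ¬p) ∧ ¬s), w   [□-rule on 13 via wRw]
17. ¬(¬r ∧ ¬p), u   [¬∧-rule on 14 (branches; this branch)]
18. ¬(¬r ∧ ¬p), v   [¬∧-rule on 15 (branches; this branch)]
19. s, w   [¬∧-rule on 16 (branches; this branch)]
20. p, u   [¬∧-rule on 17 (branches; this branch)]
21. p, v   [¬∧-rule on 18 (branches; this branch)]
Accessibility: uRu, uRv, uRw, vRu, vRv, vRw, wRu, wRv, wRw
Branch closes: p and ¬p both at v.
Every branch closes (one shown): unsatisfiable in S5.
S4-tableau for the formula:
1. ¬(¬□¬((¬r ∧ ¬p) ∧ ¬s) → □¬□¬((¬r ∧ ¬p) ∧ ¬s)) ∧ (¬q ∧ r), u
2. ¬(¬□¬((¬r ∧ ¬p) ∧ ¬s) → □¬□¬((¬r ∧ ¬p) ∧ ¬s)), u   [∧-rule on 1]
3. ¬q ∧ r, u   [∧-rule on 1]
4. ¬□¬((¬r ∧ ¬p) ∧ ¬s), u   [¬→-rule on 2]
5. ¬□¬□¬((¬r ∧ ¬p) ∧ ¬s), u   [¬→-rule on 2]
6. ¬q, u   [∧-rule on 3]
7. r, u   [∧-rule on 3]
8. (¬r ∧ ¬p) ∧ ¬s, v   [¬□-rule on 4: fresh world v, uRv]
9. ¬r ∧ ¬p, v   [∧-rule on 8]
10. ¬s, v   [∧-rule on 8]
11. ¬r, v   [∧-rule on 9]
12. ¬p, v   [∧-rule on 9]
13. □¬((¬r ∧ ¬p) ∧ ¬s), w   [¬□-rule on 5: fresh world w, uRw]
14. ¬((¬r ∧ ¬p) ∧ ¬s), w   [□-rule on 13 via wRw]
15. s, w   [¬∧-rule on 14 (branches; this branch)]
Accessibility: uRu, uRv, uRw, vRv, wRw
Complete open branch: satisfiable in S4, hence also in K, T (this S4-model is also a K-model and a T-model).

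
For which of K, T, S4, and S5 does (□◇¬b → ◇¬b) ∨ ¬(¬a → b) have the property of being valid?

T, S4, S5

T-tableau for the negation ¬((□◇¬b → ◇¬b) ∨ ¬(¬a → b)):
1. ¬((□◇¬b → ◇¬b) ∨ ¬(¬a → b)), u
2. ¬(□◇¬b → ◇¬b), u
3. ¬a → b, u
4. □◇¬b, u
5. ¬◇¬b, u
6. ◇¬b, u
7. b, u
8. ¬b, v
9. ◇¬b, v
10. b, v
Accessibility: uRu, uRv, vRv
Branch closes: b and ¬b both at v.
Every branch closes (one shown): valid in T, hence also in S4, S5 (every theorem of T is a theorem of S4 and S5).
K-tableau for the negation ¬((□◇¬b → ◇¬b) ∨ ¬(¬a → b)):
1. ¬((□◇¬b → ◇¬b) ∨ ¬(¬a → b)), u
2. ¬(□◇¬b → ◇¬b), u
3. ¬a → b, u
4. □◇¬b, u
5. ¬◇¬b, u
6. b, u
Complete open branch: countermodel on a K-frame, so not valid in K.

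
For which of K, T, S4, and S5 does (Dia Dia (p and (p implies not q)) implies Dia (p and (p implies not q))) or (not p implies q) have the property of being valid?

S4, S5

S4-tableau for the negation not ((Dia Dia (p and (p implies not q)) implies Dia (p and (p implies not q))) or (not p implies q)):
1. not ((Dia Dia (p and (p implies not q)) implies Dia (p and (p implies not q))) or (not p implies q)), u
2. not (Dia Dia (p and (p implies not q)) implies Dia (p and (p implies not q))), u
3. not (not p implies q), u
4. Dia Dia (p and (p implies not q)), u
5. not Dia (p and (p implies not q)), u
6. not p, u
7. not q, u
8. not (p and (p implies not q)), u
9. Dia (p and (p implies not q)), v
10. not (p and (p implies not q)), v
11. not (p implies not q), v
12. p, v
13. q, v
14. p and (p implies not q), w
15. p, w
16. p implies not q, w
17. not (p and (p implies not q)), w
18. not q, w
19. not (p implies not q), w
20. q, w
Accessibility: uRu, uRv, uRw, vRv, vRw, wRw
Branch closes: q and not q both at w.
Every branch closes (one shown): valid in S4, hence also in S5 (every theorem of S4 is a theorem of S5).
T-tableau for the negation not ((Dia Dia (p and (p implies not q)) implies Dia (p and (p implies not q))) or (not p implies q)):
1. not ((Dia Dia (p and (p implies not q)) implies Dia (p and (p implies not q))) or (not p implies q)), u
2. not (Dia Dia (p and (p implies not q)) implies Dia (p and (p implies not q))), u
3. not (not p implies q), u
4. Dia Dia (p and (p implies not q)), u
5. not Dia (p and (p implies not q)), u
6. not p, u
7. not q, u
8. not (p and (p implies not q)), u
9. Dia (p and (p implies not q)), v
10. not (p and (p implies not q)), v
11. not (p implies not q), v
12. p, v
13. q, v
14. p and (p implies not q), w
15. p, w
16. p implies not q, w
17. not q, w
Accessibility: uRu, uRv, vRv, vRw, wRw
Complete open branch: countermodel on a T-frame, so not valid in T, nor in K (the same frame is also a K-frame).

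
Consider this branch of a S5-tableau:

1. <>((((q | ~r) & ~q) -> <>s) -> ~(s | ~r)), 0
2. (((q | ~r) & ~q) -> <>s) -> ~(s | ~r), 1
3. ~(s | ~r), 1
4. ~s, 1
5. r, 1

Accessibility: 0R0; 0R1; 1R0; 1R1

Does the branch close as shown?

Open

No world carries both an atom and its negation.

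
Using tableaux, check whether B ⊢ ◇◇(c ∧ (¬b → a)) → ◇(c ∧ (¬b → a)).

Tableau for the negation ¬(◇◇(c ∧ (¬b → a)) → ◇(c ∧ (¬b → a))):
1. ¬(◇◇(c ∧ (¬b → a)) → ◇(c ∧ (¬b → a))), 0
2. ◇◇(c ∧ (¬b → a)), 0   [¬→-rule on 1]
3. ¬◇(c ∧ (¬b → a)), 0   [¬→-rule on 1]
4. ¬(c ∧ (¬b → a)), 0   [¬◇-rule on 3 via 0R0]
5. ¬(¬b → a), 0   [¬∧-rule on 4 (branches; this branch)]
6. ¬b, 0   [¬→-rule on 5]
7. ¬a, 0   [¬→-rule on 5]
8. ◇(c ∧ (¬b → a)), 1   [◇-rule on 2: fresh world 1, 0R1]
9. ¬(c ∧ (¬b → a)), 1   [¬◇-rule on 3 via 0R1]
10. ¬(¬b → a), 1   [¬∧-rule on 9 (branches; this branch)]
11. ¬b, 1   [¬→-rule on 10]
12. ¬a, 1   [¬→-rule on 10]
13. c ∧ (¬b → a), 2   [◇-rule on 8: fresh world 2, 1R2]
14. c, 2   [∧-rule on 13]
15. ¬b → a, 2   [∧-rule on 13]
16. a, 2   [→-rule on 15 (branches; this branch)]
Accessibility: 0R0, 0R1, 1R0, 1R1, 1R2, 2R1, 2R2
The negation has an open branch (countermodel exists).

Not valid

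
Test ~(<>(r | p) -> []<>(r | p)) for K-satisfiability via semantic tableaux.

Satisfiable

1. ~(<>(r | p) -> []<>(r | p)), u
2. <>(r | p), u
3. ~[]<>(r | p), u
4. r | p, v
5. p, v
6. ~<>(r | p), w
Accessibility: uRv, uRw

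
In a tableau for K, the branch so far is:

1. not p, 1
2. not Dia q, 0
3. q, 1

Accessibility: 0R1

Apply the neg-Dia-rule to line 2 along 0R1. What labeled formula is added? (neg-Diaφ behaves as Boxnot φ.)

not q, 1

neg-Diaφ behaves as Boxnot φ: propagate the negated body to each accessible world.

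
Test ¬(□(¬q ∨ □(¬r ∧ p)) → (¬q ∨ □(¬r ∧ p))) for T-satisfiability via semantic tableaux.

Unsatisfiable (every branch closes)

1. ¬(□(¬q ∨ □(¬r ∧ p)) → (¬q ∨ □(¬r ∧ p))), u
2. □(¬q ∨ □(¬r ∧ p)), u   [¬→-rule on 1]
3. ¬(¬q ∨ □(¬r ∧ p)), u   [¬→-rule on 1]
4. q, u   [¬∨-rule on 3]
5. ¬□(¬r ∧ p), u   [¬∨-rule on 3]
6. ¬q ∨ □(¬r ∧ p), u   [□-rule on 2 via uRu]
7. □(¬r ∧ p), u   [∨-rule on 6 (branches; this branch)]
8. ¬r ∧ p, u   [□-rule on 7 via uRu]
9. ¬r, u   [∧-rule on 8]
10. p, u   [∧-rule on 8]
11. ¬(¬r ∧ p), v   [¬□-rule on 5: fresh world v, uRv]
12. ¬q ∨ □(¬r ∧ p), v   [□-rule on 2 via uRv]
13. ¬r ∧ p, v   [□-rule on 7 via uRv]
14. ¬r, v   [∧-rule on 13]
15. p, v   [∧-rule on 13]
16. ¬p, v   [¬∧-rule on 11 (branches; this branch)]
Accessibility: uRu, uRv, vRv
Branch closes: p and ¬p both at v.
Every branch closes; the branch above is one of them.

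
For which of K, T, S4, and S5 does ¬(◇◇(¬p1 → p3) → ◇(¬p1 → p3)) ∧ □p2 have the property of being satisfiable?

K, T

S4-tableau for the formula:
1. ¬(◇◇(¬p1 → p3) → ◇(¬p1 → p3)) ∧ □p2, w0
2. ¬(◇◇(¬p1 → p3) → ◇(¬p1 → p3)), w0
3. □p2, w0
4. ◇◇(¬p1 → p3), w0
5. ¬◇(¬p1 → p3), w0
6. p2, w0
7. ¬(¬p1 → p3), w0
8. ¬p1, w0
9. ¬p3, w0
10. ◇(¬p1 → p3), w1
11. p2, w1
12. ¬(¬p1 → p3), w1
13. ¬p1, w1
14. ¬p3, w1
15. ¬p1 → p3, w2
16. p2, w2
17. ¬(¬p1 → p3), w2
18. ¬p1, w2
19. ¬p3, w2
20. p3, w2
Accessibility: w0Rw0, w0Rw1, w0Rw2, w1Rw1, w1Rw2, w2Rw2
Branch closes: p3 and ¬p3 both at w2.
Every branch closes (one shown): unsatisfiable in S4, hence also in S5 (every S5-frame is an S4-frame).
T-tableau for the formula:
1. ¬(◇◇(¬p1 → p3) → ◇(¬p1 → p3)) ∧ □p2, w0
2. ¬(◇◇(¬p1 → p3) → ◇(¬p1 → p3)), w0
3. □p2, w0
4. ◇◇(¬p1 → p3), w0
5. ¬◇(¬p1 → p3), w0
6. p2, w0
7. ¬(¬p1 → p3), w0
8. ¬p1, w0
9. ¬p3, w0
10. ◇(¬p1 → p3), w1
11. p2, w1
12. ¬(¬p1 → p3), w1
13. ¬p1, w1
14. ¬p3, w1
15. ¬p1 → p3, w2
16. p3, w2
Accessibility: w0Rw0, w0Rw1, w1Rw1, w1Rw2, w2Rw2
Complete open branch: satisfiable in T, hence also in K (this T-model is also a K-model).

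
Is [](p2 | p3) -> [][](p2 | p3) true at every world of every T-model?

Tableau for the negation ~([](p2 | p3) -> [][](p2 | p3)):
1. ~([](p2 | p3) -> [][](p2 | p3)), 0
2. [](p2 | p3), 0
3. ~[][](p2 | p3), 0
4. p2 | p3, 0
5. p3, 0
6. ~[](p2 | p3), 1
7. p2 | p3, 1
8. p3, 1
9. ~(p2 | p3), 2
10. ~p2, 2
11. ~p3, 2
Accessibility: 0R0, 0R1, 1R1, 1R2, 2R2
The negation has an open branch (countermodel exists).

No, not valid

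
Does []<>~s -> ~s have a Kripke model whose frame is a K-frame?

1. []<>~s -> ~s, u
2. ~s, u

Satisfiable (open branch found)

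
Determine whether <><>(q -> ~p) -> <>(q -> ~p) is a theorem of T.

No, not valid

Tableau for the negation ~(<><>(q -> ~p) -> <>(q -> ~p)):
1. ~(<><>(q -> ~p) -> <>(q -> ~p)), w0
2. <><>(q -> ~p), w0
3. ~<>(q -> ~p), w0
4. ~(q -> ~p), w0
5. q, w0
6. p, w0
7. <>(q -> ~p), w1
8. ~(q -> ~p), w1
9. q, w1
10. p, w1
11. q -> ~p, w2
12. ~p, w2
Accessibility: w0Rw0, w0Rw1, w1Rw1, w1Rw2, w2Rw2
The negation has an open branch (countermodel exists).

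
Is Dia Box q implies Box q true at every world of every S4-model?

Tableau for the negation not (Dia Box q implies Box q):
1. not (Dia Box q implies Box q), u
2. Dia Box q, u
3. not Box q, u
4. Box q, v
5. q, v
6. not q, w
Accessibility: uRu, uRv, uRw, vRv, wRw
The negation has an open branch (countermodel exists).

No, not valid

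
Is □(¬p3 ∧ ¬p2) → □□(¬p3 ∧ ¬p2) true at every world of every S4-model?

Valid in S4

Tableau for the negation ¬(□(¬p3 ∧ ¬p2) → □□(¬p3 ∧ ¬p2)):
1. ¬(□(¬p3 ∧ ¬p2) → □□(¬p3 ∧ ¬p2)), 0
2. □(¬p3 ∧ ¬p2), 0
3. ¬□□(¬p3 ∧ ¬p2), 0
4. ¬p3 ∧ ¬p2, 0
5. ¬p3, 0
6. ¬p2, 0
7. ¬□(¬p3 ∧ ¬p2), 1
8. ¬p3 ∧ ¬p2, 1
9. ¬p3, 1
10. ¬p2, 1
11. ¬(¬p3 ∧ ¬p2), 2
12. ¬p3 ∧ ¬p2, 2
13. ¬p3, 2
14. ¬p2, 2
15. p2, 2
Accessibility: 0R0, 0R1, 0R2, 1R1, 1R2, 2R2
Branch closes: p2 and ¬p2 both at 2.
Every branch of the negation's tableau closes; the branch above is one of them.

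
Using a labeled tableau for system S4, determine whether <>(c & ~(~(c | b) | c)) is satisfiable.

1. <>(c & ~(~(c | b) | c)), u
2. c & ~(~(c | b) | c), v   [<>-rule on 1: fresh world v, uRv]
3. c, v   [&-rule on 2]
4. ~(~(c | b) | c), v   [&-rule on 2]
5. c | b, v   [~|-rule on 4]
6. ~c, v   [~|-rule on 4]
Accessibility: uRu, uRv, vRv
Branch closes: c and ~c both at v.
(One branch shown.) All branches close.

Unsatisfiable (every branch closes)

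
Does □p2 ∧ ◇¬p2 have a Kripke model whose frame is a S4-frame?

1. □p2 ∧ ◇¬p2, w0
2. □p2, w0
3. ◇¬p2, w0
4. p2, w0
5. ¬p2, w1
6. p2, w1
Accessibility: w0Rw0, w0Rw1, w1Rw1
Branch closes: p2 and ¬p2 both at w1.
All branches of the tableau close; one closing branch shown above.

Unsatisfiable (every branch closes)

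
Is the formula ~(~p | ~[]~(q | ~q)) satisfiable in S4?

1. ~(~p | ~[]~(q | ~q)), w0
2. p, w0   [~|-rule on 1]
3. []~(q | ~q), w0   [~|-rule on 1]
4. ~(q | ~q), w0   [[]-rule on 3 via w0Rw0]
5. ~q, w0   [~|-rule on 4]
6. q, w0   [~|-rule on 4]
Accessibility: w0Rw0
Branch closes: q and ~q both at w0.
All branches of the tableau close; one closing branch shown above.

No, unsatisfiable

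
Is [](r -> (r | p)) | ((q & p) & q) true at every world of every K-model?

Valid

Tableau for the negation ~([](r -> (r | p)) | ((q & p) & q)):
1. ~([](r -> (r | p)) | ((q & p) & q)), u
2. ~[](r -> (r | p)), u
3. ~((q & p) & q), u
4. ~(q & p), u
5. ~p, u
6. ~(r -> (r | p)), v
7. r, v
8. ~(r | p), v
9. ~r, v
10. ~p, v
Accessibility: uRv
Branch closes: r and ~r both at v.
Every branch of the negation's tableau closes; the branch above is one of them.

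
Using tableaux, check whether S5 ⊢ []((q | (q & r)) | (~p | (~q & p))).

Tableau for the negation ~[]((q | (q & r)) | (~p | (~q & p))):
1. ~[]((q | (q & r)) | (~p | (~q & p))), w0
2. ~((q | (q & r)) | (~p | (~q & p))), w1   [~[]-rule on 1: fresh world w1, w0Rw1]
3. ~(q | (q & r)), w1   [~|-rule on 2]
4. ~(~p | (~q & p)), w1   [~|-rule on 2]
5. ~q, w1   [~|-rule on 3]
6. ~(q & r), w1   [~|-rule on 3]
7. p, w1   [~|-rule on 4]
8. ~(~q & p), w1   [~|-rule on 4]
9. ~r, w1   [~&-rule on 6 (branches; this branch)]
10. ~p, w1   [~&-rule on 8 (branches; this branch)]
Accessibility: w0Rw0, w0Rw1, w1Rw0, w1Rw1
Branch closes: p and ~p both at w1.
Every branch of the negation's tableau closes; the branch above is one of them.

Valid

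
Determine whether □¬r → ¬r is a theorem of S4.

Valid in S4

Tableau for the negation ¬(□¬r → ¬r):
1. ¬(□¬r → ¬r), w0
2. □¬r, w0   [¬→-rule on 1]
3. r, w0   [¬→-rule on 1]
4. ¬r, w0   [□-rule on 2 via w0Rw0]
Accessibility: w0Rw0
Branch closes: r and ¬r both at w0.
All branches of the negation close; one closing branch shown above.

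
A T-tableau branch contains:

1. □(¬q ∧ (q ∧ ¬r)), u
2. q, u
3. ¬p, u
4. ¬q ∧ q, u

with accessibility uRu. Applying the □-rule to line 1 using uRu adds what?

¬q ∧ (q ∧ ¬r), u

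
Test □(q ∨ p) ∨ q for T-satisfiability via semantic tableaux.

1. □(q ∨ p) ∨ q, 0
2. q, 0   [∨-rule on 1 (branches; this branch)]
Accessibility: 0R0

Satisfiable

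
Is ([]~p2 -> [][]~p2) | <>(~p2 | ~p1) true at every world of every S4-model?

Yes, valid

Tableau for the negation ~(([]~p2 -> [][]~p2) | <>(~p2 | ~p1)):
1. ~(([]~p2 -> [][]~p2) | <>(~p2 | ~p1)), 0
2. ~([]~p2 -> [][]~p2), 0
3. ~<>(~p2 | ~p1), 0
4. []~p2, 0
5. ~[][]~p2, 0
6. ~(~p2 | ~p1), 0
7. p2, 0
8. p1, 0
9. ~p2, 0
Accessibility: 0R0
Branch closes: p2 and ~p2 both at 0.
All branches of the negation close; one closing branch shown above.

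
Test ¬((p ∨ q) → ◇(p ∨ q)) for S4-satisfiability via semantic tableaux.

Unsatisfiable

1. ¬((p ∨ q) → ◇(p ∨ q)), 0
2. p ∨ q, 0   [¬→-rule on 1]
3. ¬◇(p ∨ q), 0   [¬→-rule on 1]
4. ¬(p ∨ q), 0   [¬◇-rule on 3 via 0R0]
5. ¬p, 0   [¬∨-rule on 4]
6. ¬q, 0   [¬∨-rule on 4]
7. q, 0   [∨-rule on 2 (branches; this branch)]
Accessibility: 0R0
Branch closes: q and ¬q both at 0.
All branches of the tableau close; one closing branch shown above.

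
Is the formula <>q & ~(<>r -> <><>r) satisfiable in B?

No, unsatisfiable

1. <>q & ~(<>r -> <><>r), 0
2. <>q, 0
3. ~(<>r -> <><>r), 0
4. <>r, 0
5. ~<><>r, 0
6. ~<>r, 0
7. ~r, 0
8. q, 1
9. ~<>r, 1
10. ~r, 1
11. r, 2
12. ~<>r, 2
13. ~r, 2
Accessibility: 0R0, 0R1, 0R2, 1R0, 1R1, 2R0, 2R2
Branch closes: r and ~r both at 2.
(One branch shown.) All branches close.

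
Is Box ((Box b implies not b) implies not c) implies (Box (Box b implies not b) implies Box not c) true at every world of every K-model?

Tableau for the negation not (Box ((Box b implies not b) implies not c) implies (Box (Box b implies not b) implies Box not c)):
1. not (Box ((Box b implies not b) implies not c) implies (Box (Box b implies not b) implies Box not c)), w0
2. Box ((Box b implies not b) implies not c), w0
3. not (Box (Box b implies not b) implies Box not c), w0
4. Box (Box b implies not b), w0
5. not Box not c, w0
6. c, w1
7. (Box b implies not b) implies not c, w1
8. Box b implies not b, w1
9. not (Box b implies not b), w1
10. Box b, w1
11. b, w1
12. not Box b, w1
13. not b, w2
14. b, w2
Accessibility: w0Rw1, w1Rw2
Branch closes: b and not b both at w2.
Every branch of the negation's tableau closes; the branch above is one of them.

Valid in K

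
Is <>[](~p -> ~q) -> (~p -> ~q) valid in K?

Not valid

Tableau for the negation ~(<>[](~p -> ~q) -> (~p -> ~q)):
1. ~(<>[](~p -> ~q) -> (~p -> ~q)), u
2. <>[](~p -> ~q), u
3. ~(~p -> ~q), u
4. ~p, u
5. q, u
6. [](~p -> ~q), v
Accessibility: uRv
The negation has an open branch (countermodel exists).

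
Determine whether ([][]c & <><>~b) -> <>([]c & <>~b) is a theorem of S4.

Yes, valid

Tableau for the negation ~(([][]c & <><>~b) -> <>([]c & <>~b)):
1. ~(([][]c & <><>~b) -> <>([]c & <>~b)), 0
2. [][]c & <><>~b, 0
3. ~<>([]c & <>~b), 0
4. [][]c, 0
5. <><>~b, 0
6. ~([]c & <>~b), 0
7. []c, 0
8. c, 0
9. ~<>~b, 0
10. b, 0
11. <>~b, 1
12. ~([]c & <>~b), 1
13. []c, 1
14. c, 1
15. b, 1
16. ~<>~b, 1
17. ~b, 2
18. ~([]c & <>~b), 2
19. []c, 2
20. c, 2
21. b, 2
Accessibility: 0R0, 0R1, 0R2, 1R1, 1R2, 2R2
Branch closes: b and ~b both at 2.
Every branch of the negation's tableau closes; the branch above is one of them.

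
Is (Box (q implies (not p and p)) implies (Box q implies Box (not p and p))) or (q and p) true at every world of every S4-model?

Valid in S4

Tableau for the negation not ((Box (q implies (not p and p)) implies (Box q implies Box (not p and p))) or (q and p)):
1. not ((Box (q implies (not p and p)) implies (Box q implies Box (not p and p))) or (q and p)), w0
2. not (Box (q implies (not p and p)) implies (Box q implies Box (not p and p))), w0   [neg-or-rule on 1]
3. not (q and p), w0   [neg-or-rule on 1]
4. Box (q implies (not p and p)), w0   [neg-implies-rule on 2]
5. not (Box q implies Box (not p and p)), w0   [neg-implies-rule on 2]
6. Box q, w0   [neg-implies-rule on 5]
7. not Box (not p and p), w0   [neg-implies-rule on 5]
8. q implies (not p and p), w0   [Box-rule on 4 via w0Rw0]
9. q, w0   [Box-rule on 6 via w0Rw0]
10. not p, w0   [neg-and-rule on 3 (branches; this branch)]
11. not p and p, w0   [implies-rule on 8 (branches; this branch)]
12. p, w0   [and-rule on 11]
Accessibility: w0Rw0
Branch closes: p and not p both at w0.
Every branch of the negation's tableau closes; the branch above is one of them.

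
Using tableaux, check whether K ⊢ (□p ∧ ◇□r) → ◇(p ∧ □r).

Tableau for the negation ¬((□p ∧ ◇□r) → ◇(p ∧ □r)):
1. ¬((□p ∧ ◇□r) → ◇(p ∧ □r)), w0
2. □p ∧ ◇□r, w0
3. ¬◇(p ∧ □r), w0
4. □p, w0
5. ◇□r, w0
6. □r, w1
7. ¬(p ∧ □r), w1
8. p, w1
9. ¬□r, w1
10. ¬r, w2
11. r, w2
Accessibility: w0Rw1, w1Rw2
Branch closes: r and ¬r both at w2.
All branches of the negation close; one closing branch shown above.

Valid in K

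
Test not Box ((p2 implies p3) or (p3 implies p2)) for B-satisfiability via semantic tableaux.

1. not Box ((p2 implies p3) or (p3 implies p2)), u
2. not ((p2 implies p3) or (p3 implies p2)), v
3. not (p2 implies p3), v
4. not (p3 implies p2), v
5. p2, v
6. not p3, v
7. p3, v
8. not p2, v
Accessibility: uRu, uRv, vRu, vRv
Branch closes: p3 and not p3 both at v.
(One branch shown.) All branches close.

Unsatisfiable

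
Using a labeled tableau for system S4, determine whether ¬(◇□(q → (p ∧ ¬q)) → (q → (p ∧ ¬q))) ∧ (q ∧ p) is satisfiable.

Satisfiable (open branch found)

1. ¬(◇□(q → (p ∧ ¬q)) → (q → (p ∧ ¬q))) ∧ (q ∧ p), w0
2. ¬(◇□(q → (p ∧ ¬q)) → (q → (p ∧ ¬q))), w0
3. q ∧ p, w0
4. ◇□(q → (p ∧ ¬q)), w0
5. ¬(q → (p ∧ ¬q)), w0
6. q, w0
7. p, w0
8. ¬(p ∧ ¬q), w0
9. □(q → (p ∧ ¬q)), w1
10. q → (p ∧ ¬q), w1
11. p ∧ ¬q, w1
12. p, w1
13. ¬q, w1
Accessibility: w0Rw0, w0Rw1, w1Rw1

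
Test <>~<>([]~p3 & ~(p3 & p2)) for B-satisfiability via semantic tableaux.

1. <>~<>([]~p3 & ~(p3 & p2)), w0
2. ~<>([]~p3 & ~(p3 & p2)), w1   [<>-rule on 1: fresh world w1, w0Rw1]
3. ~([]~p3 & ~(p3 & p2)), w0   [~<>-rule on 2 via w1Rw0]
4. ~([]~p3 & ~(p3 & p2)), w1   [~<>-rule on 2 via w1Rw1]
5. p3 & p2, w0   [~&-rule on 3 (branches; this branch)]
6. p3, w0   [&-rule on 5]
7. p2, w0   [&-rule on 5]
8. p3 & p2, w1   [~&-rule on 4 (branches; this branch)]
9. p3, w1   [&-rule on 8]
10. p2, w1   [&-rule on 8]
Accessibility: w0Rw0, w0Rw1, w1Rw0, w1Rw1

Satisfiable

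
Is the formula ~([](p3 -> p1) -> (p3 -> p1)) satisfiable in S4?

Unsatisfiable (every branch closes)

1. ~([](p3 -> p1) -> (p3 -> p1)), 0
2. [](p3 -> p1), 0
3. ~(p3 -> p1), 0
4. p3, 0
5. ~p1, 0
6. p3 -> p1, 0
7. p1, 0
Accessibility: 0R0
Branch closes: p1 and ~p1 both at 0.
Every branch closes; the branch above is one of them.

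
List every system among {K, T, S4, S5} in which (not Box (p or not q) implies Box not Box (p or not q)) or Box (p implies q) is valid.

S4-tableau for the negation not ((not Box (p or not q) implies Box not Box (p or not q)) or Box (p implies q)):
1. not ((not Box (p or not q) implies Box not Box (p or not q)) or Box (p implies q)), w0
2. not (not Box (p or not q) implies Box not Box (p or not q)), w0
3. not Box (p implies q), w0
4. not Box (p or not q), w0
5. not Box not Box (p or not q), w0
6. not (p implies q), w1
7. p, w1
8. not q, w1
9. not (p or not q), w2
10. not p, w2
11. q, w2
12. Box (p or not q), w3
13. p or not q, w3
14. not q, w3
Accessibility: w0Rw0, w0Rw1, w0Rw2, w0Rw3, w1Rw1, w2Rw2, w3Rw3
Complete open branch: countermodel on an S4-frame, so not valid in S4, nor in K, T (the same frame is also a K-frame and a T-frame).
S5-tableau for the negation not ((not Box (p or not q) implies Box not Box (p or not q)) or Box (p implies q)):
1. not ((not Box (p or not q) implies Box not Box (p or not q)) or Box (p implies q)), w0
2. not (not Box (p or not q) implies Box not Box (p or not q)), w0
3. not Box (p implies q), w0
4. not Box (p or not q), w0
5. not Box not Box (p or not q), w0
6. not (p implies q), w1
7. p, w1
8. not q, w1
9. not (p or not q), w2
10. not p, w2
11. q, w2
12. Box (p or not q), w3
13. p or not q, w0
14. p or not q, w1
15. p or not q, w2
16. p or not q, w3
17. not q, w0
18. not q, w2
Accessibility: w0Rw0, w0Rw1, w0Rw2, w0Rw3, w1Rw0, w1Rw1, w1Rw2, w1Rw3, w2Rw0, w2Rw1, w2Rw2, w2Rw3, w3Rw0, w3Rw1, w3Rw2, w3Rw3
Branch closes: q and not q both at w2.
Every branch closes (one shown): valid in S5.

S5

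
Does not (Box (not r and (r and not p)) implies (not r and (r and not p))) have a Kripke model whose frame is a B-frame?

1. not (Box (not r and (r and not p)) implies (not r and (r and not p))), 0
2. Box (not r and (r and not p)), 0   [neg-implies-rule on 1]
3. not (not r and (r and not p)), 0   [neg-implies-rule on 1]
4. not r and (r and not p), 0   [Box-rule on 2 via 0R0]
5. not r, 0   [and-rule on 4]
6. r and not p, 0   [and-rule on 4]
7. r, 0   [and-rule on 6]
8. not p, 0   [and-rule on 6]
Accessibility: 0R0
Branch closes: r and not r both at 0.
All branches of the tableau close; one closing branch shown above.

No, unsatisfiable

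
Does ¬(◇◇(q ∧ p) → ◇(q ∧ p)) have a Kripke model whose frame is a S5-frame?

Unsatisfiable (every branch closes)

1. ¬(◇◇(q ∧ p) → ◇(q ∧ p)), 0
2. ◇◇(q ∧ p), 0
3. ¬◇(q ∧ p), 0
4. ¬(q ∧ p), 0
5. ¬p, 0
6. ◇(q ∧ p), 1
7. ¬(q ∧ p), 1
8. ¬p, 1
9. q ∧ p, 2
10. q, 2
11. p, 2
12. ¬(q ∧ p), 2
13. ¬p, 2
Accessibility: 0R0, 0R1, 0R2, 1R0, 1R1, 1R2, 2R0, 2R1, 2R2
Branch closes: p and ¬p both at 2.
All branches of the tableau close; one closing branch shown above.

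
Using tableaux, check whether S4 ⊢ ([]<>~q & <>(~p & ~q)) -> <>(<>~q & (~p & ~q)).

Valid in S4

Tableau for the negation ~(([]<>~q & <>(~p & ~q)) -> <>(<>~q & (~p & ~q))):
1. ~(([]<>~q & <>(~p & ~q)) -> <>(<>~q & (~p & ~q))), u
2. []<>~q & <>(~p & ~q), u
3. ~<>(<>~q & (~p & ~q)), u
4. []<>~q, u
5. <>(~p & ~q), u
6. ~(<>~q & (~p & ~q)), u
7. <>~q, u
8. ~(~p & ~q), u
9. q, u
10. ~p & ~q, v
11. ~p, v
12. ~q, v
13. ~(<>~q & (~p & ~q)), v
14. <>~q, v
15. ~(~p & ~q), v
16. q, v
Accessibility: uRu, uRv, vRv
Branch closes: q and ~q both at v.
Every branch of the negation's tableau closes; the branch above is one of them.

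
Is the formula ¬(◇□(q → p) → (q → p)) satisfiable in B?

Unsatisfiable (every branch closes)

1. ¬(◇□(q → p) → (q → p)), 0
2. ◇□(q → p), 0   [¬→-rule on 1]
3. ¬(q → p), 0   [¬→-rule on 1]
4. q, 0   [¬→-rule on 3]
5. ¬p, 0   [¬→-rule on 3]
6. □(q → p), 1   [◇-rule on 2: fresh world 1, 0R1]
7. q → p, 0   [□-rule on 6 via 1R0]
8. q → p, 1   [□-rule on 6 via 1R1]
9. p, 0   [→-rule on 7 (branches; this branch)]
Accessibility: 0R0, 0R1, 1R0, 1R1
Branch closes: p and ¬p both at 0.
(One branch shown.) All branches close.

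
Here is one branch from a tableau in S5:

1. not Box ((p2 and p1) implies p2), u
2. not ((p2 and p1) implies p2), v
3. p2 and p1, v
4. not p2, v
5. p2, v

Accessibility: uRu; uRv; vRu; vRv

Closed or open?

Closed

Both p2 and not p2 appear at v.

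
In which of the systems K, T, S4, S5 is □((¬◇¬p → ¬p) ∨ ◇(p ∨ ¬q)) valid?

T, S4, S5

T-tableau for the negation ¬□((¬◇¬p → ¬p) ∨ ◇(p ∨ ¬q)):
1. ¬□((¬◇¬p → ¬p) ∨ ◇(p ∨ ¬q)), 0
2. ¬((¬◇¬p → ¬p) ∨ ◇(p ∨ ¬q)), 1   [¬□-rule on 1: fresh world 1, 0R1]
3. ¬(¬◇¬p → ¬p), 1   [¬∨-rule on 2]
4. ¬◇(p ∨ ¬q), 1   [¬∨-rule on 2]
5. ¬◇¬p, 1   [¬→-rule on 3]
6. p, 1   [¬→-rule on 3]
7. ¬(p ∨ ¬q), 1   [¬◇-rule on 4 via 1R1]
8. ¬p, 1   [¬∨-rule on 7]
9. q, 1   [¬∨-rule on 7]
Accessibility: 0R0, 0R1, 1R1
Branch closes: p and ¬p both at 1.
Every branch closes (one shown): valid in T, hence also in S4, S5 (every theorem of T is a theorem of S4 and S5).
K-tableau for the negation ¬□((¬◇¬p → ¬p) ∨ ◇(p ∨ ¬q)):
1. ¬□((¬◇¬p → ¬p) ∨ ◇(p ∨ ¬q)), 0
2. ¬((¬◇¬p → ¬p) ∨ ◇(p ∨ ¬q)), 1   [¬□-rule on 1: fresh world 1, 0R1]
3. ¬(¬◇¬p → ¬p), 1   [¬∨-rule on 2]
4. ¬◇(p ∨ ¬q), 1   [¬∨-rule on 2]
5. ¬◇¬p, 1   [¬→-rule on 3]
6. p, 1   [¬→-rule on 3]
Accessibility: 0R1
Complete open branch: countermodel on a K-frame, so not valid in K.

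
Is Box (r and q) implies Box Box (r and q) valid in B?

Tableau for the negation not (Box (r and q) implies Box Box (r and q)):
1. not (Box (r and q) implies Box Box (r and q)), w0
2. Box (r and q), w0   [neg-implies-rule on 1]
3. not Box Box (r and q), w0   [neg-implies-rule on 1]
4. r and q, w0   [Box-rule on 2 via w0Rw0]
5. r, w0   [and-rule on 4]
6. q, w0   [and-rule on 4]
7. not Box (r and q), w1   [neg-Box-rule on 3: fresh world w1, w0Rw1]
8. r and q, w1   [Box-rule on 2 via w0Rw1]
9. r, w1   [and-rule on 8]
10. q, w1   [and-rule on 8]
11. not (r and q), w2   [neg-Box-rule on 7: fresh world w2, w1Rw2]
12. not q, w2   [neg-and-rule on 11 (branches; this branch)]
Accessibility: w0Rw0, w0Rw1, w1Rw0, w1Rw1, w1Rw2, w2Rw1, w2Rw2
The negation has an open branch (countermodel exists).

Not valid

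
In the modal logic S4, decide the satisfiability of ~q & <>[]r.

1. ~q & <>[]r, u
2. ~q, u
3. <>[]r, u
4. []r, v
5. r, v
Accessibility: uRu, uRv, vRv

Satisfiable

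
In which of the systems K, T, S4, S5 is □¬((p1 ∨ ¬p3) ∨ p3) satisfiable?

K

K-tableau for the formula:
1. □¬((p1 ∨ ¬p3) ∨ p3), u
Complete open branch: satisfiable in K.
T-tableau for the formula:
1. □¬((p1 ∨ ¬p3) ∨ p3), u
2. ¬((p1 ∨ ¬p3) ∨ p3), u   [□-rule on 1 via uRu]
3. ¬(p1 ∨ ¬p3), u   [¬∨-rule on 2]
4. ¬p3, u   [¬∨-rule on 2]
5. ¬p1, u   [¬∨-rule on 3]
6. p3, u   [¬∨-rule on 3]
Accessibility: uRu
Branch closes: p3 and ¬p3 both at u.
Every branch closes (one shown): unsatisfiable in T, hence also in S4, S5 (every S4/S5-frame is a T-frame).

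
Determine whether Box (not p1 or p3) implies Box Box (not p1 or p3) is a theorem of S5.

Tableau for the negation not (Box (not p1 or p3) implies Box Box (not p1 or p3)):
1. not (Box (not p1 or p3) implies Box Box (not p1 or p3)), 0
2. Box (not p1 or p3), 0
3. not Box Box (not p1 or p3), 0
4. not p1 or p3, 0
5. p3, 0
6. not Box (not p1 or p3), 1
7. not p1 or p3, 1
8. p3, 1
9. not (not p1 or p3), 2
10. p1, 2
11. not p3, 2
12. not p1 or p3, 2
13. p3, 2
Accessibility: 0R0, 0R1, 0R2, 1R0, 1R1, 1R2, 2R0, 2R1, 2R2
Branch closes: p3 and not p3 both at 2.
Every branch of the negation's tableau closes; the branch above is one of them.

Valid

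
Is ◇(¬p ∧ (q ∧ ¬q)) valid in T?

No, not valid

Tableau for the negation ¬◇(¬p ∧ (q ∧ ¬q)):
1. ¬◇(¬p ∧ (q ∧ ¬q)), w0
2. ¬(¬p ∧ (q ∧ ¬q)), w0
3. ¬(q ∧ ¬q), w0
4. q, w0
Accessibility: w0Rw0
The negation has an open branch (countermodel exists).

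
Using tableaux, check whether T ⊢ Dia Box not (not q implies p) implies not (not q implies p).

Not valid

Tableau for the negation not (Dia Box not (not q implies p) implies not (not q implies p)):
1. not (Dia Box not (not q implies p) implies not (not q implies p)), w0
2. Dia Box not (not q implies p), w0
3. not q implies p, w0
4. p, w0
5. Box not (not q implies p), w1
6. not (not q implies p), w1
7. not q, w1
8. not p, w1
Accessibility: w0Rw0, w0Rw1, w1Rw1
The negation has an open branch (countermodel exists).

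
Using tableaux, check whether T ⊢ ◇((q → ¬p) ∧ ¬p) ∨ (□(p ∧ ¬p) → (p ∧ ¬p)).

Tableau for the negation ¬(◇((q → ¬p) ∧ ¬p) ∨ (□(p ∧ ¬p) → (p ∧ ¬p))):
1. ¬(◇((q → ¬p) ∧ ¬p) ∨ (□(p ∧ ¬p) → (p ∧ ¬p))), w0
2. ¬◇((q → ¬p) ∧ ¬p), w0
3. ¬(□(p ∧ ¬p) → (p ∧ ¬p)), w0
4. □(p ∧ ¬p), w0
5. ¬(p ∧ ¬p), w0
6. ¬((q → ¬p) ∧ ¬p), w0
7. p ∧ ¬p, w0
8. p, w0
9. ¬p, w0
Accessibility: w0Rw0
Branch closes: p and ¬p both at w0.
All branches of the negation close; one closing branch shown above.

Valid in T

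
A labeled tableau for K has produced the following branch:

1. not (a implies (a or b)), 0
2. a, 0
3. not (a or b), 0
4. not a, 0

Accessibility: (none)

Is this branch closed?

Yes, closed

Both a and not a appear at 0.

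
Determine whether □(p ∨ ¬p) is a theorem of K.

Tableau for the negation ¬□(p ∨ ¬p):
1. ¬□(p ∨ ¬p), 0
2. ¬(p ∨ ¬p), 1
3. ¬p, 1
4. p, 1
Accessibility: 0R1
Branch closes: p and ¬p both at 1.
Every branch of the negation's tableau closes; the branch above is one of them.

Valid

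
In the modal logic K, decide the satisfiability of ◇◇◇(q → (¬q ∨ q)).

Satisfiable (open branch found)

1. ◇◇◇(q → (¬q ∨ q)), 0
2. ◇◇(q → (¬q ∨ q)), 1
3. ◇(q → (¬q ∨ q)), 2
4. q → (¬q ∨ q), 3
5. ¬q ∨ q, 3
6. q, 3
Accessibility: 0R1, 1R2, 2R3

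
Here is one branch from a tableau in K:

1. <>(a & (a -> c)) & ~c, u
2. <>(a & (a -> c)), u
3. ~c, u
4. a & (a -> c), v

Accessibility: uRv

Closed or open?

Open

There is no literal clash: for every atom and world, at most one sign appears.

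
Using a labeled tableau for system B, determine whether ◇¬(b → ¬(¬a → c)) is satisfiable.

Yes, satisfiable

1. ◇¬(b → ¬(¬a → c)), u
2. ¬(b → ¬(¬a → c)), v   [◇-rule on 1: fresh world v, uRv]
3. b, v   [¬→-rule on 2]
4. ¬a → c, v   [¬→-rule on 2]
5. c, v   [→-rule on 4 (branches; this branch)]
Accessibility: uRu, uRv, vRu, vRv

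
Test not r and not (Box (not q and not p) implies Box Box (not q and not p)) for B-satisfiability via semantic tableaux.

Yes, satisfiable

1. not r and not (Box (not q and not p) implies Box Box (not q and not p)), w0
2. not r, w0   [and-rule on 1]
3. not (Box (not q and not p) implies Box Box (not q and not p)), w0   [and-rule on 1]
4. Box (not q and not p), w0   [neg-implies-rule on 3]
5. not Box Box (not q and not p), w0   [neg-implies-rule on 3]
6. not q and not p, w0   [Box-rule on 4 via w0Rw0]
7. not q, w0   [and-rule on 6]
8. not p, w0   [and-rule on 6]
9. not Box (not q and not p), w1   [neg-Box-rule on 5: fresh world w1, w0Rw1]
10. not q and not p, w1   [Box-rule on 4 via w0Rw1]
11. not q, w1   [and-rule on 10]
12. not p, w1   [and-rule on 10]
13. not (not q and not p), w2   [neg-Box-rule on 9: fresh world w2, w1Rw2]
14. p, w2   [neg-and-rule on 13 (branches; this branch)]
Accessibility: w0Rw0, w0Rw1, w1Rw0, w1Rw1, w1Rw2, w2Rw1, w2Rw2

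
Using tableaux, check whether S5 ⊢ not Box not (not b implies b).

Tableau for the negation Box not (not b implies b):
1. Box not (not b implies b), u
2. not (not b implies b), u   [Box-rule on 1 via uRu]
3. not b, u   [neg-implies-rule on 2]
Accessibility: uRu
The negation has an open branch (countermodel exists).

Not valid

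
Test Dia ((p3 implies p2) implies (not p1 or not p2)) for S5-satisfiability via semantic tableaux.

Satisfiable

1. Dia ((p3 implies p2) implies (not p1 or not p2)), u
2. (p3 implies p2) implies (not p1 or not p2), v
3. not p1 or not p2, v
4. not p2, v
Accessibility: uRu, uRv, vRu, vRv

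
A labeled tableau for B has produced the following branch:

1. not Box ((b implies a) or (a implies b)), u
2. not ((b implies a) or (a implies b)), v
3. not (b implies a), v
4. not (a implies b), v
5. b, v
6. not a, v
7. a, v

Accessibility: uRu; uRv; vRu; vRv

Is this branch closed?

Closed

Both a and not a appear at v.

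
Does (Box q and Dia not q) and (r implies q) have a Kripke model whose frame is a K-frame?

Unsatisfiable

1. (Box q and Dia not q) and (r implies q), w0
2. Box q and Dia not q, w0
3. r implies q, w0
4. Box q, w0
5. Dia not q, w0
6. q, w0
7. not q, w1
8. q, w1
Accessibility: w0Rw1
Branch closes: q and not q both at w1.
(One branch shown.) All branches close.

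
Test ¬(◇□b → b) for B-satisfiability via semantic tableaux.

1. ¬(◇□b → b), u
2. ◇□b, u
3. ¬b, u
4. □b, v
5. b, u
Accessibility: uRu, uRv, vRu, vRv
Branch closes: b and ¬b both at u.
Every branch closes; the branch above is one of them.

No, unsatisfiable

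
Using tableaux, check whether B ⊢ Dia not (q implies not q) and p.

Not valid

Tableau for the negation not (Dia not (q implies not q) and p):
1. not (Dia not (q implies not q) and p), u
2. not p, u
Accessibility: uRu
The negation has an open branch (countermodel exists).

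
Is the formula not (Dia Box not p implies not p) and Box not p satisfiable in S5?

1. not (Dia Box not p implies not p) and Box not p, w0
2. not (Dia Box not p implies not p), w0
3. Box not p, w0
4. Dia Box not p, w0
5. p, w0
6. not p, w0
Accessibility: w0Rw0
Branch closes: p and not p both at w0.
Every branch closes; the branch above is one of them.

No, unsatisfiable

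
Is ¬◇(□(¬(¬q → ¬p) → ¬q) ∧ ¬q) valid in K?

Tableau for the negation ◇(□(¬(¬q → ¬p) → ¬q) ∧ ¬q):
1. ◇(□(¬(¬q → ¬p) → ¬q) ∧ ¬q), w0
2. □(¬(¬q → ¬p) → ¬q) ∧ ¬q, w1
3. □(¬(¬q → ¬p) → ¬q), w1
4. ¬q, w1
Accessibility: w0Rw1
The negation has an open branch (countermodel exists).

Invalid (countermodel exists)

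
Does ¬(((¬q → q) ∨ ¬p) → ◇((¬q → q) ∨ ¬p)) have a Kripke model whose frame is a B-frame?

Unsatisfiable (every branch closes)

1. ¬(((¬q → q) ∨ ¬p) → ◇((¬q → q) ∨ ¬p)), w0
2. (¬q → q) ∨ ¬p, w0   [¬→-rule on 1]
3. ¬◇((¬q → q) ∨ ¬p), w0   [¬→-rule on 1]
4. ¬((¬q → q) ∨ ¬p), w0   [¬◇-rule on 3 via w0Rw0]
5. ¬(¬q → q), w0   [¬∨-rule on 4]
6. p, w0   [¬∨-rule on 4]
7. ¬q, w0   [¬→-rule on 5]
8. ¬q → q, w0   [∨-rule on 2 (branches; this branch)]
9. q, w0   [→-rule on 8 (branches; this branch)]
Accessibility: w0Rw0
Branch closes: q and ¬q both at w0.
(One branch shown.) All branches close.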